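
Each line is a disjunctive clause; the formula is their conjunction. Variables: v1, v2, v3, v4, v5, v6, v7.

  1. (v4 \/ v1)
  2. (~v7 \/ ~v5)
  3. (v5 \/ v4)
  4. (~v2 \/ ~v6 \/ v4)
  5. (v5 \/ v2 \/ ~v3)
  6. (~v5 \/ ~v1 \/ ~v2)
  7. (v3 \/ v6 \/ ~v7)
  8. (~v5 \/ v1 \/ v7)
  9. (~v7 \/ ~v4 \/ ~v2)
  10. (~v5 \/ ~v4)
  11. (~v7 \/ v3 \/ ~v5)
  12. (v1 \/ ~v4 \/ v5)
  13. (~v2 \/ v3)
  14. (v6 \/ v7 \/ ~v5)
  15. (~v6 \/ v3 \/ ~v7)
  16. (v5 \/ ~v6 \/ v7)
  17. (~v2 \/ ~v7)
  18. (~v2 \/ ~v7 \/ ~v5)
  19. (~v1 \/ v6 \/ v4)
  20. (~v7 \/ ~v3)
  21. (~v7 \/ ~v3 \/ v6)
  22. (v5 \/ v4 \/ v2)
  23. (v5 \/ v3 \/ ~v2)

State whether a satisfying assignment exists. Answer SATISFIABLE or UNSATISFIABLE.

SATISFIABLE

Set v1 = True and propagate.
The remaining clauses are satisfied by v2 = False, v3 = True, v4 = False, v5 = True, v6 = True, v7 = False.
So v1 = T, v2 = F, v3 = T, v4 = F, v5 = T, v6 = T, v7 = F is a satisfying assignment.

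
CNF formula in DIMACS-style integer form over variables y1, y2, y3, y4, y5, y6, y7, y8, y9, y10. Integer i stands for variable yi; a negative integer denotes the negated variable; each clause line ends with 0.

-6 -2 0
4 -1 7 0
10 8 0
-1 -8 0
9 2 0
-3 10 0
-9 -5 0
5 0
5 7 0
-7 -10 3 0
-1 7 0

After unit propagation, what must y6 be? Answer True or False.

False

(y5) is a unit clause: y5 = True.
From (¬y9 ∨ ¬y5) and y5 = True: y9 = False.
In (y2 ∨ y9), y9 is now false; y2 must hold, so y2 = True.
(¬y6 ∨ ¬y2): since y2 = True, the clause reduces to (¬y6). y6 = False.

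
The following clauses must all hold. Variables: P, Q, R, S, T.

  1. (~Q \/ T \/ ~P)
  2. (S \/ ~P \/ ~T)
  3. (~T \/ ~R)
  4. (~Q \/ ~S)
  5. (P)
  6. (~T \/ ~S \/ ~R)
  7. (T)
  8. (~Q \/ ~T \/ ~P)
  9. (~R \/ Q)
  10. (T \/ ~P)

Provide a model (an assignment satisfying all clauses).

(P) is a unit clause, so P = True.
(T) is a unit clause, so T = True.
Unit propagation: (S) forces S = True.
The clause (~R) is unit: R must be False.
The clause (~Q) is unit: Q must be False.
Every clause has at least one true literal under this assignment.

P=T, Q=F, R=F, S=T, T=T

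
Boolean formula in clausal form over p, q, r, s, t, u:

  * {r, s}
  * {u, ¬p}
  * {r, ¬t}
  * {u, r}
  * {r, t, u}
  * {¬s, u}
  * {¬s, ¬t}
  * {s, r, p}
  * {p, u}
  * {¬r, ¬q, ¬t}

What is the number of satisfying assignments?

14

Split on r, then u.
  r=T, u=T: p free; 5 ways for (q,s,t) × 2^1 = 10.
  r=T, u=F: a clause becomes empty — 0.
  r=F, u=T: remaining (p,q,s,t) ∈ {(F,F,T,F); (F,T,T,F); (T,F,T,F); (T,T,T,F)} — 4.
  r=F, u=F: a clause becomes empty — 0.
Total: 10 + 0 + 4 + 0 = 14.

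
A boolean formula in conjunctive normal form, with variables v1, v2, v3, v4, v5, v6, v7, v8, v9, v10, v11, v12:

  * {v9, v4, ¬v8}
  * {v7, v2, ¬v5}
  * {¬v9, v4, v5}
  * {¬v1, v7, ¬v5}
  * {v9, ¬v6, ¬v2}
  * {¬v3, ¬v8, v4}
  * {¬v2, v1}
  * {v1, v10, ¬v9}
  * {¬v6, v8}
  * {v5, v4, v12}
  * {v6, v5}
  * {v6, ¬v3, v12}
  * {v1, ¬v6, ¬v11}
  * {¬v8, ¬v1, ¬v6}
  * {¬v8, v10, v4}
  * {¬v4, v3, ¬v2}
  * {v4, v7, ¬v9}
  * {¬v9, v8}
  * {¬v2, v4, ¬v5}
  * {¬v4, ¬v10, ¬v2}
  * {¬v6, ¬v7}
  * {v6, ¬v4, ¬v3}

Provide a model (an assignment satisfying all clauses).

v1=False, v2=False, v3=False, v4=True, v5=True, v6=False, v7=True, v8=False, v9=False, v10=True, v11=False, v12=True

Pure literal: v11 appears only negated; assign v11 = False.
v12 occurs only positively in the remaining clauses — set v12 = True.
Branch on v1: take v1 = False.
  then v2 is forced to False.
Try v3 = False.
Branch on v4: take v4 = True.
The remaining clauses are satisfied by v5 = True, v6 = False, v7 = True, v8 = False, v9 = False, v10 = True.
Every clause has at least one true literal under this assignment.
Check each clause:
  1. {v4, ¬v8, v9} — ¬v8 is true.
  2. {v7, v2, ¬v5} — v7 is true.
  3. {¬v9, v5, v4} — v4 is true.
  4. {¬v1, v7, ¬v5} — ¬v1 is true.
  5. {¬v6, v9, ¬v2} — ¬v6 is true.
  6. {v4, ¬v8, ¬v3} — ¬v8 is true.
  7. {¬v2, v1} — ¬v2 is true.
  8. {v10, ¬v9, v1} — v10 is true.
  9. {¬v6, v8} — ¬v6 is true.
  10. {v5, v12, v4} — v5 is true.
  11. {v5, v6} — v5 is true.
  12. {v6, v12, ¬v3} — v12 is true.
  13. {¬v11, ¬v6, v1} — ¬v6 is true.
  14. {¬v6, ¬v8, ¬v1} — ¬v8 is true.
  15. {v4, v10, ¬v8} — ¬v8 is true.
  16. {¬v4, ¬v2, v3} — ¬v2 is true.
  17. {¬v9, v4, v7} — ¬v9 is true.
  18. {¬v9, v8} — ¬v9 is true.
  19. {¬v5, ¬v2, v4} — v4 is true.
  20. {¬v2, ¬v10, ¬v4} — ¬v2 is true.
  21. {¬v6, ¬v7} — ¬v6 is true.
  22. {¬v4, v6, ¬v3} — ¬v3 is true.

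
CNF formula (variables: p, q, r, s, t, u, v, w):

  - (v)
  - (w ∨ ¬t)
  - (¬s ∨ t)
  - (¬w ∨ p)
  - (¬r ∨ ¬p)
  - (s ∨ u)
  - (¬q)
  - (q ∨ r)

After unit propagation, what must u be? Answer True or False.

True

Unit clause (v) sets v = True.
(¬q) stands alone — q = False.
In (q ∨ r), q is now false; r must hold, so r = True.
From (¬p ∨ ¬r) and r = True: p = False.
From (¬w ∨ p) and p = False: w = False.
(¬t ∨ w): since w = False, the clause reduces to (¬t). t = False.
In (t ∨ ¬s), t is now false; ¬s must hold, so s = False.
(s ∨ u): since s = False, the clause reduces to (u). u = True.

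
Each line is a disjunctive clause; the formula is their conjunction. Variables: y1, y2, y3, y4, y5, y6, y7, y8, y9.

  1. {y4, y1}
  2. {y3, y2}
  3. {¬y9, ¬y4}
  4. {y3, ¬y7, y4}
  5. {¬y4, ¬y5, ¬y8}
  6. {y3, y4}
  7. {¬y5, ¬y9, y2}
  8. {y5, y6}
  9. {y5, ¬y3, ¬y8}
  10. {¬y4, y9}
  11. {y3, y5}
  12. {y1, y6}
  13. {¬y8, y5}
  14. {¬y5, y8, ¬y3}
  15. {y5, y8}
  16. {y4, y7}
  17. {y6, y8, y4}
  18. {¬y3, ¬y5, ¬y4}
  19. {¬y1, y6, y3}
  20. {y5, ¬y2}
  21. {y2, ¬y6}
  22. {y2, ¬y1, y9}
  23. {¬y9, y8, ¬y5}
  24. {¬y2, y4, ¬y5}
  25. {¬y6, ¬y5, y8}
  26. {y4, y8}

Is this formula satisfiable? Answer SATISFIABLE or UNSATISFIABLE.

UNSATISFIABLE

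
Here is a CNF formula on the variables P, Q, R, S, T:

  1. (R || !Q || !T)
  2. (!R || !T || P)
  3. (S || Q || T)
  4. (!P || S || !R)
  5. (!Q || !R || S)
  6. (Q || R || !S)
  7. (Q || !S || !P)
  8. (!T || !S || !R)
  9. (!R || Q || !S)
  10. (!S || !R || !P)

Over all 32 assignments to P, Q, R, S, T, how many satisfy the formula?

7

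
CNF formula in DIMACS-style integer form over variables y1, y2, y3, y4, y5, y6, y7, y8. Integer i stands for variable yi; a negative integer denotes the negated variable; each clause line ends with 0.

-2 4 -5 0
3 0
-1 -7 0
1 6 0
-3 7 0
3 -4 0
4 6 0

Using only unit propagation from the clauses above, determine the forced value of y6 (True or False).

True

Unit clause (y3) sets y3 = True.
(NOT y3 OR y7): since y3 = True, the clause reduces to (y7). y7 = True.
From (NOT y1 OR NOT y7) and y7 = True: y1 = False.
In (y1 OR y6), y1 is now false; y6 must hold, so y6 = True.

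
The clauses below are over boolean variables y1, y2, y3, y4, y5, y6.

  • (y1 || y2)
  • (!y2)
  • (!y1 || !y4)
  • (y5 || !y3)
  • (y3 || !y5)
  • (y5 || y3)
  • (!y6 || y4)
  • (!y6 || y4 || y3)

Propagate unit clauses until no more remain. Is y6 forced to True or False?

Unit clause (!y2) sets y2 = False.
In (y2 || y1), y2 is now false; y1 must hold, so y1 = True.
In (!y4 || !y1), !y1 is now false; !y4 must hold, so y4 = False.
(y4 || !y6) with y4 = False leaves only !y6, so y6 = False.

False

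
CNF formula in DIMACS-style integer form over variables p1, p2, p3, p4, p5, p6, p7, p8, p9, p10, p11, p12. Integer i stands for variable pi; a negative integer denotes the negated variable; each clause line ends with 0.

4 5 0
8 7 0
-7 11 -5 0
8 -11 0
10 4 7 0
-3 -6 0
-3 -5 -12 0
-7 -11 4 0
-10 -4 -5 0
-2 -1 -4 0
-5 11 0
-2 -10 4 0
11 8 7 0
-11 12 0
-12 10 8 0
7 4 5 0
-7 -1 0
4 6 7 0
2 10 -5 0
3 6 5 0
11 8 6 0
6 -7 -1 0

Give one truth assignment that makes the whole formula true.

p1 = F, p2 = T, p3 = T, p4 = T, p5 = F, p6 = F, p7 = F, p8 = T, p9 = T, p10 = T, p11 = F, p12 = T

Pure literal: p1 appears only negated; assign p1 = False.
p8 occurs only positively in the remaining clauses — set p8 = True.
Branch on p2: take p2 = True.
For the remaining variables, p3 = True, p4 = True, p5 = False, p6 = False, p7 = False, p9 = True, p10 = True, p11 = False, p12 = True works.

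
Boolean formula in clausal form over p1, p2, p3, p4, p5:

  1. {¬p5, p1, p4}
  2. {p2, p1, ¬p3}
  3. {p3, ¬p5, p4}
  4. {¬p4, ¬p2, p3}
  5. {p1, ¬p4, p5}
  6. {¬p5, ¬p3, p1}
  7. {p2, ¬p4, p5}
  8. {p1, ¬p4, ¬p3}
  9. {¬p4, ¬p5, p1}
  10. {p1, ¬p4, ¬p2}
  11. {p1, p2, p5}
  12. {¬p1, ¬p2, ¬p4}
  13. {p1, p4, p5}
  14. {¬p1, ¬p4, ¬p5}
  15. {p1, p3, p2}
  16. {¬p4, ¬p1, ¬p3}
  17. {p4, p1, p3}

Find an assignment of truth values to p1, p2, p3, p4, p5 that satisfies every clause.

Try p1 = True.
Try p2 = True.
  then p4 is forced to False.
The remaining clauses are satisfied by p3 = True, p5 = True.
Every clause has at least one true literal under this assignment.

p1=1  p2=1  p3=1  p4=0  p5=1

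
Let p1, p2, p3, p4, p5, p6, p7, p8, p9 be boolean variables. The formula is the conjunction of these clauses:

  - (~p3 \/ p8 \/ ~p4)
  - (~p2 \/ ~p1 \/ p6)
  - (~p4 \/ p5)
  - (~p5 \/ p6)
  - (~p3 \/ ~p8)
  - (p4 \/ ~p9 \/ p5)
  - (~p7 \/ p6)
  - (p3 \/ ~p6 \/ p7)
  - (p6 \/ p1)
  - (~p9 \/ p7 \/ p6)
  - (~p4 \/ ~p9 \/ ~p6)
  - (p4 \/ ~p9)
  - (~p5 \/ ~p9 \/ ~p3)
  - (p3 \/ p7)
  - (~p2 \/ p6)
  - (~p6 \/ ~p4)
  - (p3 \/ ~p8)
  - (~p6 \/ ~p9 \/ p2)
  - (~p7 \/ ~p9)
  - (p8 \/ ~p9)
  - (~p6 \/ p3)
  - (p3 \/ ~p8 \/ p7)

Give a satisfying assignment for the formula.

p1=True, p2=True, p3=True, p4=False, p5=True, p6=True, p7=False, p8=False, p9=False

p9 occurs only negated in the remaining clauses — set p9 = False.
Branch on p1: take p1 = True.
Branch on p2: take p2 = True.
  then p6 is forced to True.
  then p4 is forced to False.
  then p3 is forced to True.
  then p8 is forced to False.
p5, p7 are now unconstrained; take p5 = True, p7 = False.
Every clause has at least one true literal under this assignment.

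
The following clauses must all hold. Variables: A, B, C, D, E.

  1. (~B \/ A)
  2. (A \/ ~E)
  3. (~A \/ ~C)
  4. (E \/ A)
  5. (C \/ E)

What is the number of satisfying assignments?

4

Satisfying assignments:
  A=1 B=0 C=0 D=0 E=1
  A=1 B=0 C=0 D=1 E=1
  A=1 B=1 C=0 D=0 E=1
  A=1 B=1 C=0 D=1 E=1
That's 4 in total.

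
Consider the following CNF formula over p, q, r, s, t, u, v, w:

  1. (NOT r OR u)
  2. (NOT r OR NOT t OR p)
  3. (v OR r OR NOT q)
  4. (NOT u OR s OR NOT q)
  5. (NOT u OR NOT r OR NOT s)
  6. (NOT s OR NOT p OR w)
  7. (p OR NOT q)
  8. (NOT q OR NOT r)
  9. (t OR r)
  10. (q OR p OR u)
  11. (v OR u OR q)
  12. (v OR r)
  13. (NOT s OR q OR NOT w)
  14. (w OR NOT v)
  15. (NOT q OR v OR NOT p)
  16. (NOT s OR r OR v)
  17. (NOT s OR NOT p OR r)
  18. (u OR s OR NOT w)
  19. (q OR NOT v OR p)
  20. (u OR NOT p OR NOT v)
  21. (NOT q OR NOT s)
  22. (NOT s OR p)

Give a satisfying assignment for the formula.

p=T, q=F, r=T, s=F, t=T, u=T, v=F, w=T

Check each clause:
  1. (NOT r OR u) — u is true.
  2. (NOT t OR NOT r OR p) — p is true.
  3. (v OR NOT q OR r) — r is true.
  4. (NOT u OR s OR NOT q) — NOT q is true.
  5. (NOT s OR NOT u OR NOT r) — NOT s is true.
  6. (NOT s OR NOT p OR w) — w is true.
  7. (p OR NOT q) — p is true.
  8. (NOT q OR NOT r) — NOT q is true.
  9. (r OR t) — r is true.
  10. (q OR u OR p) — p is true.
  11. (q OR v OR u) — u is true.
  12. (v OR r) — r is true.
  13. (q OR NOT s OR NOT w) — NOT s is true.
  14. (w OR NOT v) — w is true.
  15. (NOT p OR v OR NOT q) — NOT q is true.
  16. (v OR NOT s OR r) — r is true.
  17. (r OR NOT s OR NOT p) — r is true.
  18. (u OR s OR NOT w) — u is true.
  19. (q OR p OR NOT v) — p is true.
  20. (NOT p OR NOT v OR u) — NOT v is true.
  21. (NOT q OR NOT s) — NOT s is true.
  22. (p OR NOT s) — p is true.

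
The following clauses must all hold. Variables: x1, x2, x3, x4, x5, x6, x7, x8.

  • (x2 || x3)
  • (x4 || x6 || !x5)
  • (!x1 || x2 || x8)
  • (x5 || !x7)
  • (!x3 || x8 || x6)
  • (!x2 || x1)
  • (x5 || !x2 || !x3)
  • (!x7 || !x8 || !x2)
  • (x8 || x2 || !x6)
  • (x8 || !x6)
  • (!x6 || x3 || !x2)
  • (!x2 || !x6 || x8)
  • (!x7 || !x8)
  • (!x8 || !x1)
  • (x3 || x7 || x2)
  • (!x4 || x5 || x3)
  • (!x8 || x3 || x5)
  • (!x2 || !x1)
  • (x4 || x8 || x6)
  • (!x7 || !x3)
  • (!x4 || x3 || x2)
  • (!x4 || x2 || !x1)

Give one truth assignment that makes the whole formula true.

x1 = False, x2 = False, x3 = True, x4 = False, x5 = False, x6 = False, x7 = False, x8 = True

Set x1 = False and propagate.
  then x2 is forced to False.
  then x3 is forced to True.
  then x7 is forced to False.
For the remaining variables, x4 = False, x5 = False, x6 = False, x8 = True works.
Every clause has at least one true literal under this assignment.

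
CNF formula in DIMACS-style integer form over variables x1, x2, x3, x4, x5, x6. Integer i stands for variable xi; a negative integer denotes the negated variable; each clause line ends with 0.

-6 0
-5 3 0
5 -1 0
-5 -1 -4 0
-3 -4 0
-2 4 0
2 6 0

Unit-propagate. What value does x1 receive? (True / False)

False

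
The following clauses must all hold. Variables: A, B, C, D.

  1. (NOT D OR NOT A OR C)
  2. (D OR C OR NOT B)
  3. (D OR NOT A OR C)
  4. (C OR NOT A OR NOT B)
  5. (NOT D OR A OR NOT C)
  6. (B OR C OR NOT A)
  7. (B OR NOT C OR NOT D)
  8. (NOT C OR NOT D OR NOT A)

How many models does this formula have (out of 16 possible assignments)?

7

The models are:
  A=F B=F C=F D=F
  A=F B=F C=F D=T
  A=F B=F C=T D=F
  A=F B=T C=F D=T
  A=F B=T C=T D=F
  A=T B=F C=T D=F
  A=T B=T C=T D=F
Count: 7.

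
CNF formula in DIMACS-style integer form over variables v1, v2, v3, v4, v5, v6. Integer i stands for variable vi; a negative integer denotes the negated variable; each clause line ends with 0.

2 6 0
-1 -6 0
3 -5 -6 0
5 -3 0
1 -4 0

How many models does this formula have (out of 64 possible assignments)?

Case analysis on v6 and v1:
  v6=1, v1=1: a clause becomes empty — 0.
  v6=1, v1=0: remaining (v2,v3,v4,v5) ∈ {(0,0,0,0); (0,1,0,1); (1,0,0,0); (1,1,0,1)} — 4.
  v6=0, v1=1: v4 free; 3 ways for (v2,v3,v5) × 2^1 = 6.
  v6=0, v1=0: remaining (v2,v3,v4,v5) ∈ {(1,0,0,0); (1,0,0,1); (1,1,0,1)} — 3.
Total: 0 + 4 + 6 + 3 = 13.

13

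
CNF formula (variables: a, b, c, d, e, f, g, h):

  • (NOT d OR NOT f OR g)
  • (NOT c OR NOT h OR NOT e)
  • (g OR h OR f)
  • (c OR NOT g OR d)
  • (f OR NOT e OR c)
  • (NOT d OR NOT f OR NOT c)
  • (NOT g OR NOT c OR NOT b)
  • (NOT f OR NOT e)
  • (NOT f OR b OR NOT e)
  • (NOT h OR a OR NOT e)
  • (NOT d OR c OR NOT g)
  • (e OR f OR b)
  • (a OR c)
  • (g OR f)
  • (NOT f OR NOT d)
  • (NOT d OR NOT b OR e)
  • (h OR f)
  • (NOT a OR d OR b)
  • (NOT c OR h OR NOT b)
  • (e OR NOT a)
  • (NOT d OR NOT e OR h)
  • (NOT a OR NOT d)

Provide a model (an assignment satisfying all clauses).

a=0, b=1, c=1, d=0, e=0, f=1, g=0, h=1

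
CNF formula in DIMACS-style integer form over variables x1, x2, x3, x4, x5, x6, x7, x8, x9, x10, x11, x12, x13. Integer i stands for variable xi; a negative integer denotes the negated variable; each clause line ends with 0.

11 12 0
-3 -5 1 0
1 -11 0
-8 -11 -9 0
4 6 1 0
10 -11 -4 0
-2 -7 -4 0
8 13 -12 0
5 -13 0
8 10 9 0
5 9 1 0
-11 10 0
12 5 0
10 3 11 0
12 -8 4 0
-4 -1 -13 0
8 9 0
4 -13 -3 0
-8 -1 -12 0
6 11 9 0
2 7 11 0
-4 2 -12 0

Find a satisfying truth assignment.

Pure literal: x10 appears only positively; assign x10 = True.
Set x1 = False and propagate.
  then x11 is forced to False.
  then x12 is forced to True.
Set x2 = True and propagate.
Set x3 = True and propagate.
  then x5 is forced to False.
  then x13 is forced to False.
  then x8 is forced to True.
  then x9 is forced to True.
The remaining clauses are satisfied by x4 = True, x6 = False, x7 = False.
Check each clause:
  1. (x11 | x12) — x12 is true.
  2. (~x3 | x1 | ~x5) — ~x5 is true.
  3. (~x11 | x1) — ~x11 is true.
  4. (~x11 | ~x9 | ~x8) — ~x11 is true.
  5. (x1 | x4 | x6) — x4 is true.
  6. (x10 | ~x11 | ~x4) — x10 is true.
  7. (~x7 | ~x2 | ~x4) — ~x7 is true.
  8. (~x12 | x13 | x8) — x8 is true.
  9. (x5 | ~x13) — ~x13 is true.
  10. (x9 | x8 | x10) — x8 is true.
  11. (x5 | x1 | x9) — x9 is true.
  12. (x10 | ~x11) — x10 is true.
  13. (x12 | x5) — x12 is true.
  14. (x10 | x3 | x11) — x3 is true.
  15. (x12 | ~x8 | x4) — x4 is true.
  16. (~x13 | ~x4 | ~x1) — ~x13 is true.
  17. (x9 | x8) — x8 is true.
  18. (x4 | ~x3 | ~x13) — ~x13 is true.
  19. (~x12 | ~x1 | ~x8) — ~x1 is true.
  20. (x11 | x9 | x6) — x9 is true.
  21. (x7 | x11 | x2) — x2 is true.
  22. (x2 | ~x12 | ~x4) — x2 is true.

x1=False  x2=True  x3=True  x4=True  x5=False  x6=False  x7=False  x8=True  x9=True  x10=True  x11=False  x12=True  x13=False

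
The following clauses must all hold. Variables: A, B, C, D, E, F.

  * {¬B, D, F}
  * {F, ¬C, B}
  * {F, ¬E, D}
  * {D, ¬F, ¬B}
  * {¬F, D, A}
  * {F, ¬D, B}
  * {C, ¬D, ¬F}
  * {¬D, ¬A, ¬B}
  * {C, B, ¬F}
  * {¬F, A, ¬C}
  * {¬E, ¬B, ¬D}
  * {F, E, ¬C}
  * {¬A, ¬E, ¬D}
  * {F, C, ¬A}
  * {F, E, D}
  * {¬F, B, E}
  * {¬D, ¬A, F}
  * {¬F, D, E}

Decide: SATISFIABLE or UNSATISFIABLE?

Set A = True and propagate.
Try B = False.
Try C = True.
  then F is forced to True.
  then E is forced to True.
  then D is forced to False.
So A=True, B=False, C=True, D=False, E=True, F=True is a satisfying assignment.

SATISFIABLE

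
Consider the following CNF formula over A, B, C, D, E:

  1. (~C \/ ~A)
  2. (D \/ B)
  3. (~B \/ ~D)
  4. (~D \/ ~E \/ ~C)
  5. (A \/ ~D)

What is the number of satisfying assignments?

8

Satisfying assignments:
  A=0 B=1 C=0 D=0 E=0
  A=0 B=1 C=0 D=0 E=1
  A=0 B=1 C=1 D=0 E=0
  A=0 B=1 C=1 D=0 E=1
  A=1 B=0 C=0 D=1 E=0
  A=1 B=0 C=0 D=1 E=1
  A=1 B=1 C=0 D=0 E=0
  A=1 B=1 C=0 D=0 E=1
That's 8 in total.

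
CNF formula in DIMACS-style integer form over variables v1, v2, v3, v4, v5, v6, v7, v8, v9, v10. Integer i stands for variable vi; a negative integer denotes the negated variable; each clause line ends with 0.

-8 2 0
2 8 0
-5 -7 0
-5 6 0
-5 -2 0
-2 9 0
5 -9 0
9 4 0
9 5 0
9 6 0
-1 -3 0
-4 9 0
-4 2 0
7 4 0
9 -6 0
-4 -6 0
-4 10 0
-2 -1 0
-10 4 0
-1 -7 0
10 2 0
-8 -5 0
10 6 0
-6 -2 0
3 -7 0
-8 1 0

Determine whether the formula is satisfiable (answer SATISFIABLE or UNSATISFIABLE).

UNSATISFIABLE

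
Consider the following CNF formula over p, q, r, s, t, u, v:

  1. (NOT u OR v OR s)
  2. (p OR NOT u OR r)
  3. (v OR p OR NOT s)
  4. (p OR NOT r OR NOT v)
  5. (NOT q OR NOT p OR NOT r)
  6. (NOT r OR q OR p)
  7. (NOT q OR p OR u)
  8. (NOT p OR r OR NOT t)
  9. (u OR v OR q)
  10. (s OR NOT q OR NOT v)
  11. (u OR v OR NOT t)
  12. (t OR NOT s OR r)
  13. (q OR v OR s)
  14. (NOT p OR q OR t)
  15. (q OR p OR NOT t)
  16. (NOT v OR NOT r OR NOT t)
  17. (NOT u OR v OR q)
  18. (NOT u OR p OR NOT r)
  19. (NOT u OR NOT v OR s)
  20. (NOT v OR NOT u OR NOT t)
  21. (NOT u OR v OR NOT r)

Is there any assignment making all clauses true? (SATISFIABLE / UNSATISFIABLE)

Try p = False.
Branch on q: take q = False.
  then r is forced to False.
  then u is forced to False.
  then v is forced to True.
  then t is forced to False.
  then s is forced to False.
Every clause has at least one true literal under this assignment.
So p=F  q=F  r=F  s=F  t=F  u=F  v=T is a satisfying assignment.

SATISFIABLE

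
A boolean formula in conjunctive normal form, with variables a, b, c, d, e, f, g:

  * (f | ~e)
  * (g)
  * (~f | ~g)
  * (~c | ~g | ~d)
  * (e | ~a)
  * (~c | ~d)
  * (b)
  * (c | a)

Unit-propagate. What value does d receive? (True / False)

False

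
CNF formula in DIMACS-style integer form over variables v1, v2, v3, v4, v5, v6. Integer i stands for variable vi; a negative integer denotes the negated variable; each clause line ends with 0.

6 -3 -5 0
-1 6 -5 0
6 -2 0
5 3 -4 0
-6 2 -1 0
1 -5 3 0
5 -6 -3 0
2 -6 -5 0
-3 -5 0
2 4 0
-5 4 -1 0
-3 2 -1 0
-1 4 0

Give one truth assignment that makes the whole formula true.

v1 = False, v2 = True, v3 = False, v4 = False, v5 = False, v6 = True

Set v1 = False and propagate.
The remaining clauses are satisfied by v2 = True, v3 = False, v4 = False, v5 = False, v6 = True.
Every clause has at least one true literal under this assignment.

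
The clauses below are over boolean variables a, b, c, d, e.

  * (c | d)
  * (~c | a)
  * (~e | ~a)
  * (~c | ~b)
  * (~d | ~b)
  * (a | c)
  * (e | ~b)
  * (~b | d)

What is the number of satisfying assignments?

3

The models are:
  a=T b=F c=F d=T e=F
  a=T b=F c=T d=F e=F
  a=T b=F c=T d=T e=F
That's 3 in total.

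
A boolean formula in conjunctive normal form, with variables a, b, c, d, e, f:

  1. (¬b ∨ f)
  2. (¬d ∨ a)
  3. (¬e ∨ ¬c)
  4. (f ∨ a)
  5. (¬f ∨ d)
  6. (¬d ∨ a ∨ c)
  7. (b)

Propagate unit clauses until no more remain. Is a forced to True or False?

True

(b) is a unit clause: b = True.
(f ∨ ¬b): since b = True, the clause reduces to (f). f = True.
(¬f ∨ d) with f = True leaves only d, so d = True.
In (¬d ∨ a), ¬d is now false; a must hold, so a = True.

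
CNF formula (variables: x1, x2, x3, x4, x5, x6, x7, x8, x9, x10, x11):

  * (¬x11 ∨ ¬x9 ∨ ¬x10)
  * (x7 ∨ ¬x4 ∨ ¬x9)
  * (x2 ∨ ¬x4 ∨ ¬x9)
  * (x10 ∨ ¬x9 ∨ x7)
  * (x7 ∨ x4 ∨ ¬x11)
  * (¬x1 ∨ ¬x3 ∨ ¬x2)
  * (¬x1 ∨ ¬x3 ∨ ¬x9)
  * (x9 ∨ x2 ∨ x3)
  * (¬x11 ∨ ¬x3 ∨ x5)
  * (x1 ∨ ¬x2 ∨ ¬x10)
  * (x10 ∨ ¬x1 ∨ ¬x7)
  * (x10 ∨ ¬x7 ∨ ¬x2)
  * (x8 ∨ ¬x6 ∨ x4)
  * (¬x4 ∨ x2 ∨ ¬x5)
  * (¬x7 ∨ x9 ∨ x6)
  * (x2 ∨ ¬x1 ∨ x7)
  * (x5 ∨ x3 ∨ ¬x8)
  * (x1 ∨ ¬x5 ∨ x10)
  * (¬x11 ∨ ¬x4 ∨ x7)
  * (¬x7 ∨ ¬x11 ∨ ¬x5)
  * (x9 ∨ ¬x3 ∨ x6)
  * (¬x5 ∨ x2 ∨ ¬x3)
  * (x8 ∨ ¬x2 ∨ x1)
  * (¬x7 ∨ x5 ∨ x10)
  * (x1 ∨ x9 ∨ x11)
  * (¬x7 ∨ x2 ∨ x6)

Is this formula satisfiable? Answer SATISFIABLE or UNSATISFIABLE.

SATISFIABLE

Branch on x1: take x1 = True.
For the remaining variables, x2 = True, x3 = False, x4 = True, x5 = True, x6 = True, x7 = True, x8 = False, x9 = False, x10 = True, x11 = False works.
So x1=T, x2=T, x3=F, x4=T, x5=T, x6=T, x7=T, x8=F, x9=F, x10=T, x11=F is a satisfying assignment.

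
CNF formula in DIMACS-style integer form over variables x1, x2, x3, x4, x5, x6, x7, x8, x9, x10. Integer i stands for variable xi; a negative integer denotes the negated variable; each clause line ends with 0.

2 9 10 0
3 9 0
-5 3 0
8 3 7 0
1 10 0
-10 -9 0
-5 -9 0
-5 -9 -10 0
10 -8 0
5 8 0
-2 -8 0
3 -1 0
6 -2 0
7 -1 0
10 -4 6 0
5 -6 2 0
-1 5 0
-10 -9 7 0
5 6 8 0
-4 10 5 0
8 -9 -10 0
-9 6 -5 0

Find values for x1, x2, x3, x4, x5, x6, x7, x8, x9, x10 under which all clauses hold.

Pure literal: x3 appears only positively; assign x3 = True.
Pure literal: x7 appears only positively; assign x7 = True.
Try x1 = False.
  then x10 is forced to True.
  then x9 is forced to False.
Try x2 = False.
The remaining clauses are satisfied by x4 = True, x5 = True, x6 = True, x8 = True.

x1=False  x2=False  x3=True  x4=True  x5=True  x6=True  x7=True  x8=True  x9=False  x10=True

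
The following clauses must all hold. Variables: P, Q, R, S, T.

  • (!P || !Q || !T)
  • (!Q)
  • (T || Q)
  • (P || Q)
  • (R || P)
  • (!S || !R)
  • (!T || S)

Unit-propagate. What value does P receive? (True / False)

True

Unit clause (!Q) sets Q = False.
From (T || Q) and Q = False: T = True.
(P || Q) with Q = False leaves only P, so P = True.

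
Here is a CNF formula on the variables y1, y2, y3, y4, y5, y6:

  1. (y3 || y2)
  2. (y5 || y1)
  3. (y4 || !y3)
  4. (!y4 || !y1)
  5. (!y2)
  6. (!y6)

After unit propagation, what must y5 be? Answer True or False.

(!y2) is a unit clause: y2 = False.
(y2 || y3) with y2 = False leaves only y3, so y3 = True.
(y4 || !y3): since y3 = True, the clause reduces to (y4). y4 = True.
(!y1 || !y4) with y4 = True leaves only !y1, so y1 = False.
In (y1 || y5), y1 is now false; y5 must hold, so y5 = True.

True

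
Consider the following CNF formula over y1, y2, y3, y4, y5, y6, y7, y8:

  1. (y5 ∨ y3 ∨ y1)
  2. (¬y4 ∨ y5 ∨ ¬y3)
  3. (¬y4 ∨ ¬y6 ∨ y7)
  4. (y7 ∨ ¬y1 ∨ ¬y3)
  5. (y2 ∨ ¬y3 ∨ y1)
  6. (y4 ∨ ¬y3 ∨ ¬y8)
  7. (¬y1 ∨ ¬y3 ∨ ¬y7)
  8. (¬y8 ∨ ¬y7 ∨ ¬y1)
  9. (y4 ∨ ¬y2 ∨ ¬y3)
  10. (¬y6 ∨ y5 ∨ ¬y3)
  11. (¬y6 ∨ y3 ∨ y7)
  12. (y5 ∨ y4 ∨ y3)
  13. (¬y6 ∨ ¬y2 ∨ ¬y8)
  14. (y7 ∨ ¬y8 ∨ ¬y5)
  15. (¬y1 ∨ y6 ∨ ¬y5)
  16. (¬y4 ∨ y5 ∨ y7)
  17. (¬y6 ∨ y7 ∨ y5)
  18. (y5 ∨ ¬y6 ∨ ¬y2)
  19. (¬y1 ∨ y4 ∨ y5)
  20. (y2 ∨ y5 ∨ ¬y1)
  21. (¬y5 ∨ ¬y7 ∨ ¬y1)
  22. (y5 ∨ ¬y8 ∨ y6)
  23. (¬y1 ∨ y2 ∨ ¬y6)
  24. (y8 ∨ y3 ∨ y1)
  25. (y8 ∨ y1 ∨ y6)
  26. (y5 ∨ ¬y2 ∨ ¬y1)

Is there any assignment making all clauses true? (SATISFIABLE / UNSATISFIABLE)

SATISFIABLE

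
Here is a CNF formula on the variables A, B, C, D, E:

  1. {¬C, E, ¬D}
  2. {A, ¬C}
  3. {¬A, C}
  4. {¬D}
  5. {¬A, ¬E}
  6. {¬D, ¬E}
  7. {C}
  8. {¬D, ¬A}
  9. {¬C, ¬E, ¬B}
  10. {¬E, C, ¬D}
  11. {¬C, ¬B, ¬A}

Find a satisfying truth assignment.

A=1  B=0  C=1  D=0  E=0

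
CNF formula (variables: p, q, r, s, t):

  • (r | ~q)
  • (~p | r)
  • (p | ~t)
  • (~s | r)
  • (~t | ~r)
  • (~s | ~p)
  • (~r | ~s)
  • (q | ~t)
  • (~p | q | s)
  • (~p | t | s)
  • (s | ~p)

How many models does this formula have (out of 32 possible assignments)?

The models are:
  p=F q=F r=F s=F t=F
  p=F q=F r=T s=F t=F
  p=F q=T r=T s=F t=F
That's 3 in total.

3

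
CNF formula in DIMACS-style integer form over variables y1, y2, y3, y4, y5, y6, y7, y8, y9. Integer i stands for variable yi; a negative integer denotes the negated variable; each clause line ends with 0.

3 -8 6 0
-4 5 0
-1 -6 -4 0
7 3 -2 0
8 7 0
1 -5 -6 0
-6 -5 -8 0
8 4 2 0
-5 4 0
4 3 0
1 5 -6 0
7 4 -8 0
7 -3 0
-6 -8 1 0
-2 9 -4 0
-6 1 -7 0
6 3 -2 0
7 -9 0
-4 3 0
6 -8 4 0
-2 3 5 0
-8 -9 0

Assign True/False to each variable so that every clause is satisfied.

y1=T  y2=T  y3=T  y4=F  y5=F  y6=T  y7=T  y8=F  y9=F

Branch on y1: take y1 = True.
Branch on y2: take y2 = True.
Set y3 = True and propagate.
  then y7 is forced to True.
The remaining clauses are satisfied by y4 = False, y5 = False, y6 = True, y8 = False, y9 = False.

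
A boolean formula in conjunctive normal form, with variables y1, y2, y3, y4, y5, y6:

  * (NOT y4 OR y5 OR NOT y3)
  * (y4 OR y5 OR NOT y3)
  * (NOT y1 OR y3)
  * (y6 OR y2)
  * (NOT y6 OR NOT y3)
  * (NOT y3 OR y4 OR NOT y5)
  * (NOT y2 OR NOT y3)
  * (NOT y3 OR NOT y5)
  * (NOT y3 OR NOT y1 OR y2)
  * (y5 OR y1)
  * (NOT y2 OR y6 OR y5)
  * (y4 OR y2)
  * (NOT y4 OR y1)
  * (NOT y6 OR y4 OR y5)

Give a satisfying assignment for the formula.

y1=F, y2=T, y3=F, y4=F, y5=T, y6=F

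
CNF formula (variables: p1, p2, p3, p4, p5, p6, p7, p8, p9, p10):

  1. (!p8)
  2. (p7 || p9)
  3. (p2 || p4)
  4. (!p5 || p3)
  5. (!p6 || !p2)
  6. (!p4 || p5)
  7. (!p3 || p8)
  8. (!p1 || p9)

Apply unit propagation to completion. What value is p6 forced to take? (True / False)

False

Unit clause (!p8) sets p8 = False.
From (p8 || !p3) and p8 = False: p3 = False.
(p3 || !p5) with p3 = False leaves only !p5, so p5 = False.
In (p5 || !p4), p5 is now false; !p4 must hold, so p4 = False.
(p2 || p4) with p4 = False leaves only p2, so p2 = True.
(!p6 || !p2) with p2 = True leaves only !p6, so p6 = False.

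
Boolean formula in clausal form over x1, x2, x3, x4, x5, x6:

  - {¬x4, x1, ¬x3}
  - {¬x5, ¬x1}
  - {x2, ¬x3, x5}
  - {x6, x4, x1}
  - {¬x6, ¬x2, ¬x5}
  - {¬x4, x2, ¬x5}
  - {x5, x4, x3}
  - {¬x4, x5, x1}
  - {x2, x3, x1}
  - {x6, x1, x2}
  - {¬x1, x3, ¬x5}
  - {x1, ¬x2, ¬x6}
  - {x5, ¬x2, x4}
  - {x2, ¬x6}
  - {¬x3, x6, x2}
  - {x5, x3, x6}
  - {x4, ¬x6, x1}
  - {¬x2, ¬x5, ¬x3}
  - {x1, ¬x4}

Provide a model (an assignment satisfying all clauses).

Branch on x1: take x1 = True.
  then x5 is forced to False.
For the remaining variables, x2 = True, x3 = True, x4 = True, x6 = True works.
Every clause has at least one true literal under this assignment.

x1 = T, x2 = T, x3 = T, x4 = T, x5 = F, x6 = T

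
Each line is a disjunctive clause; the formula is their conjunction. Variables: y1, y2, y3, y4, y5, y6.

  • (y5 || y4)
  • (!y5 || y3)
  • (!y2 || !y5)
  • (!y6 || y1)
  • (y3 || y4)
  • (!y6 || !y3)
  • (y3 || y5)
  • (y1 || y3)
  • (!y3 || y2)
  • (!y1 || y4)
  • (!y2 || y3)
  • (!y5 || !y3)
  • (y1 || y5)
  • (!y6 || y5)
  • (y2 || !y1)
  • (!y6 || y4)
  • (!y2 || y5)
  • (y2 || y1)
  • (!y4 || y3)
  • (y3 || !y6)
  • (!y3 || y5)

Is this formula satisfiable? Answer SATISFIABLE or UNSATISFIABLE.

UNSATISFIABLE

y3 = True:
  propagation gives y6=False, y2=True, y5=False; an empty clause results — contradiction.
y3 = False:
  propagation gives y5=False; an empty clause results — contradiction.
Every branch closes, so no satisfying assignment exists.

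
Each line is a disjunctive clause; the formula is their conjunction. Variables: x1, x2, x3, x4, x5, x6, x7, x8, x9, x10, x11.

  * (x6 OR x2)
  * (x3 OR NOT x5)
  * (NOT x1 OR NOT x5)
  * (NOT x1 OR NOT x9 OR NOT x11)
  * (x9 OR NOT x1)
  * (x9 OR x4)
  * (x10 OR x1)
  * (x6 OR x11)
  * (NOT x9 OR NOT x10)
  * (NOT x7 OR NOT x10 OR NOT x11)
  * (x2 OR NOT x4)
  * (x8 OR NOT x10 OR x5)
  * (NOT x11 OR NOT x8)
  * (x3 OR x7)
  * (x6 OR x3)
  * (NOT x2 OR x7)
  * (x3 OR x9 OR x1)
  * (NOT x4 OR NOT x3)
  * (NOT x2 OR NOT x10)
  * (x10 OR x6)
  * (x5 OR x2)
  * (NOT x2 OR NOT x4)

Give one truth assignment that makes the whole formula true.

Pure literal: x6 appears only positively; assign x6 = True.
Branch on x1: take x1 = True.
  then x5 is forced to False.
  then x9 is forced to True.
  then x11 is forced to False.
  then x10 is forced to False.
  then x2 is forced to True.
  then x7 is forced to True.
  then x4 is forced to False.
x3, x8 are now unconstrained; take x3 = True, x8 = False.

x1=T, x2=T, x3=T, x4=F, x5=F, x6=T, x7=T, x8=F, x9=T, x10=F, x11=F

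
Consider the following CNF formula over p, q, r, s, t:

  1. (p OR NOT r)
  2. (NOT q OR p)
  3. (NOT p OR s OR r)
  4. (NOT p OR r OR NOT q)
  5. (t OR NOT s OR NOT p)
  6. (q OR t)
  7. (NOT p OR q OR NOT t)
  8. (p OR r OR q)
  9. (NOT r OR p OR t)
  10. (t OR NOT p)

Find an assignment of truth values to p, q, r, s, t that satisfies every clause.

p=True, q=True, r=True, s=False, t=True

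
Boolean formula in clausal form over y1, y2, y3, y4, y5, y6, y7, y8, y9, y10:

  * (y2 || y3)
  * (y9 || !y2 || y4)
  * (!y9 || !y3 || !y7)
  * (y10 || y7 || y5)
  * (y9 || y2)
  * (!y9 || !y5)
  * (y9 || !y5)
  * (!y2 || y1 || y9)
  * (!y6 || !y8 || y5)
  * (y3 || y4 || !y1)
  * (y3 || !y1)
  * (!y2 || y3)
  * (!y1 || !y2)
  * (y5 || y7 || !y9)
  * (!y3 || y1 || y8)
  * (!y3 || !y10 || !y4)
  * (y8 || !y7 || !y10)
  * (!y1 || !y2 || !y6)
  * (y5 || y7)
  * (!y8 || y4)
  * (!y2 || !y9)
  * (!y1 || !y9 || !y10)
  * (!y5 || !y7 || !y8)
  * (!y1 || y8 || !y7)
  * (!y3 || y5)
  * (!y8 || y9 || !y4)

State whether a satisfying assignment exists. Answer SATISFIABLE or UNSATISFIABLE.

UNSATISFIABLE

y9 = True:
  propagation gives y5=False, y7=True, y3=False, y2=True; an empty clause results — contradiction.
y9 = False:
  propagation gives y2=True, y4=True, y5=False, y1=True; an empty clause results — contradiction.
Every branch closes, so no satisfying assignment exists.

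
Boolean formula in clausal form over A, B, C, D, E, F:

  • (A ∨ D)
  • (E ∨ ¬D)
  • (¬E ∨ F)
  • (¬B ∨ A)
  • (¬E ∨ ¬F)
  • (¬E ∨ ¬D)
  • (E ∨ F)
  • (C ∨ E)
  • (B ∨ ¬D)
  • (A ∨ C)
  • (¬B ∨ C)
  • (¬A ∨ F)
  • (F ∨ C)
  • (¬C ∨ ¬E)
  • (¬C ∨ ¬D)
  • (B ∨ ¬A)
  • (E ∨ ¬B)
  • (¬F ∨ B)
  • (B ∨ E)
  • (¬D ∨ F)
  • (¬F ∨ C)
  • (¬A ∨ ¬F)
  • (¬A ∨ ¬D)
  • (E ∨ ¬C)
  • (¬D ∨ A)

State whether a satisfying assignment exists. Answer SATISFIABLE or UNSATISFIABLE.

E = True:
  propagation gives F=True; an empty clause results — contradiction.
E = False:
  propagation gives D=False, A=True, F=True; an empty clause results — contradiction.
Every branch closes, so no satisfying assignment exists.

UNSATISFIABLE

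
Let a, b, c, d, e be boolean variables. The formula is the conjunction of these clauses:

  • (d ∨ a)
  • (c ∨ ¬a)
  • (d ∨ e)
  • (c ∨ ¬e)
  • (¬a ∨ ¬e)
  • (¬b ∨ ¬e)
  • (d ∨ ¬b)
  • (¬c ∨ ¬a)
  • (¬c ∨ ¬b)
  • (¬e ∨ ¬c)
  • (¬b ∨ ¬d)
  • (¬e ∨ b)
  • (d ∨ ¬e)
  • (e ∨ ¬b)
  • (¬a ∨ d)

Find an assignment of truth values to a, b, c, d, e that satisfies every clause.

a=0, b=0, c=1, d=1, e=0

Check each clause:
  1. (d ∨ a) — d is true.
  2. (¬a ∨ c) — c is true.
  3. (d ∨ e) — d is true.
  4. (¬e ∨ c) — c is true.
  5. (¬e ∨ ¬a) — ¬e is true.
  6. (¬b ∨ ¬e) — ¬e is true.
  7. (¬b ∨ d) — d is true.
  8. (¬a ∨ ¬c) — ¬a is true.
  9. (¬b ∨ ¬c) — ¬b is true.
  10. (¬c ∨ ¬e) — ¬e is true.
  11. (¬b ∨ ¬d) — ¬b is true.
  12. (b ∨ ¬e) — ¬e is true.
  13. (¬e ∨ d) — ¬e is true.
  14. (¬b ∨ e) — ¬b is true.
  15. (d ∨ ¬a) — d is true.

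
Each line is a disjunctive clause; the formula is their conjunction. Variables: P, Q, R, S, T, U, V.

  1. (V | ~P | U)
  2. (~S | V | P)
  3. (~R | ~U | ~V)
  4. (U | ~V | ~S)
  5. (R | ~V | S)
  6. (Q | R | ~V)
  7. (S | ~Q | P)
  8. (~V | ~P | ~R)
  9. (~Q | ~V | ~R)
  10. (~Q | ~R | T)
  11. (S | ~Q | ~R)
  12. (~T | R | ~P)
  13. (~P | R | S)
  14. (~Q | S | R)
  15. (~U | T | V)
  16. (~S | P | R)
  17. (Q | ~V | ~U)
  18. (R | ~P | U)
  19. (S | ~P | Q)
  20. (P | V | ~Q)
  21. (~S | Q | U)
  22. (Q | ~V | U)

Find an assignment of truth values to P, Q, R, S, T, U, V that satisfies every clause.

P=F  Q=F  R=T  S=F  T=F  U=F  V=F

Check each clause:
  1. (U | V | ~P) — ~P is true.
  2. (~S | V | P) — ~S is true.
  3. (~U | ~R | ~V) — ~V is true.
  4. (U | ~V | ~S) — ~V is true.
  5. (R | ~V | S) — ~V is true.
  6. (~V | R | Q) — ~V is true.
  7. (P | S | ~Q) — ~Q is true.
  8. (~V | ~P | ~R) — ~V is true.
  9. (~V | ~Q | ~R) — ~V is true.
  10. (~R | T | ~Q) — ~Q is true.
  11. (~R | ~Q | S) — ~Q is true.
  12. (~P | ~T | R) — R is true.
  13. (S | R | ~P) — R is true.
  14. (~Q | R | S) — R is true.
  15. (~U | V | T) — ~U is true.
  16. (R | ~S | P) — R is true.
  17. (~U | ~V | Q) — ~V is true.
  18. (R | U | ~P) — R is true.
  19. (Q | ~P | S) — ~P is true.
  20. (~Q | P | V) — ~Q is true.
  21. (Q | ~S | U) — ~S is true.
  22. (Q | ~V | U) — ~V is true.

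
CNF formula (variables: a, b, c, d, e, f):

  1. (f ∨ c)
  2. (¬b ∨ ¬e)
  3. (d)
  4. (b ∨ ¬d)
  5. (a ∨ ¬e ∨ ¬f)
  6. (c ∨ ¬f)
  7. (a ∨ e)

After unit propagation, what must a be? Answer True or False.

True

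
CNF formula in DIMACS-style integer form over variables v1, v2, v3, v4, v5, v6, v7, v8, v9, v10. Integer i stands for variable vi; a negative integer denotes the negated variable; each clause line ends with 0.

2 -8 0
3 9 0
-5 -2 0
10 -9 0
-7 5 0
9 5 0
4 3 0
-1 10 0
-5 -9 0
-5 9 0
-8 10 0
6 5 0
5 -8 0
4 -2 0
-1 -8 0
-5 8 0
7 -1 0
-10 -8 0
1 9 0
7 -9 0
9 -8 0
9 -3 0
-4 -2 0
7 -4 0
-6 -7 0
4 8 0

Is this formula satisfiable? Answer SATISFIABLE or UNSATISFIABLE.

v9 = True:
  propagation gives v10=True, v5=False, v7=False; an empty clause results — contradiction.
v9 = False:
  propagation gives v3=True; an empty clause results — contradiction.
Every branch closes, so no satisfying assignment exists.

UNSATISFIABLE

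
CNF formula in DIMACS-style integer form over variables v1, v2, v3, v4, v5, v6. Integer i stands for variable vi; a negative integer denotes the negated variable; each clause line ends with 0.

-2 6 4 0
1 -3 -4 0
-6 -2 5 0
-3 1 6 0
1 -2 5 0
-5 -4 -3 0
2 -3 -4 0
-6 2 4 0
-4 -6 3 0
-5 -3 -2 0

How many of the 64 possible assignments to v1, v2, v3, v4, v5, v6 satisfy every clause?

Case analysis on v2 and v3:
  v2=T, v3=T: remaining (v1,v4,v5,v6) ∈ {(T,T,F,F)} — 1.
  v2=T, v3=F: 5 of the 16 assignments to (v1,v4,v5,v6) work.
  v2=F, v3=T: remaining (v1,v4,v5,v6) ∈ {(T,F,F,F); (T,F,T,F)} — 2.
  v2=F, v3=F: forces v6=F; v1, v4, v5 free → 2^3 = 8.
Total: 1 + 5 + 2 + 8 = 16.

16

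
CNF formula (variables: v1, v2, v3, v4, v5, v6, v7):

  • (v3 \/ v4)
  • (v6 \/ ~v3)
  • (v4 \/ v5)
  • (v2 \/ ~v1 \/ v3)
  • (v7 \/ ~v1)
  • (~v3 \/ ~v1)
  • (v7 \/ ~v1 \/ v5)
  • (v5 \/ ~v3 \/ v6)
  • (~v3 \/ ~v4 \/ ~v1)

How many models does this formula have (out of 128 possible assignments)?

32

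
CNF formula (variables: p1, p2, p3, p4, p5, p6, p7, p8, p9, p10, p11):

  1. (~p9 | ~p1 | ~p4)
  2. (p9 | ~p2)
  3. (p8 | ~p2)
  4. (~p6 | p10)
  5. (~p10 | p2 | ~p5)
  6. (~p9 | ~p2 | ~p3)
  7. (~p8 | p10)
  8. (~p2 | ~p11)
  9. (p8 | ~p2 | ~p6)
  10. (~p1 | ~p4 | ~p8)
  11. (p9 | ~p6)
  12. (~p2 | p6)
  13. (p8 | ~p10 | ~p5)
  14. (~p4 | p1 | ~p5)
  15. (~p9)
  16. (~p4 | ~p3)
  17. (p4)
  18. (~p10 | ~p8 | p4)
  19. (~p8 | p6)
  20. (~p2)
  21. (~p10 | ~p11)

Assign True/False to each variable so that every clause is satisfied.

p1 = True, p2 = False, p3 = False, p4 = True, p5 = False, p6 = False, p7 = False, p8 = False, p9 = False, p10 = False, p11 = False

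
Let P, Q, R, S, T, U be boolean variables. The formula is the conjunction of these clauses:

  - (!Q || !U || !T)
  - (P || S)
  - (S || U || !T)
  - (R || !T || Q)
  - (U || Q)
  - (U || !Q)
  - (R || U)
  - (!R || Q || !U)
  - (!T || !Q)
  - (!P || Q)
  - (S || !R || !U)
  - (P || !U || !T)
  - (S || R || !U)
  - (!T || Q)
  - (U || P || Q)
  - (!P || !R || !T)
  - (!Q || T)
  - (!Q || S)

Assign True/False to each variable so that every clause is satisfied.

P = 0  Q = 0  R = 0  S = 1  T = 0  U = 1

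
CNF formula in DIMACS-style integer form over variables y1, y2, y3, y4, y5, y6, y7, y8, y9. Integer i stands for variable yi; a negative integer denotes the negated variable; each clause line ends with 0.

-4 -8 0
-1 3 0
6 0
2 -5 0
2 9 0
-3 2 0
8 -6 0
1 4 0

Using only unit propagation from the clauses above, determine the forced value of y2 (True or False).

(y6) stands alone — y6 = True.
(y8 OR NOT y6): since y6 = True, the clause reduces to (y8). y8 = True.
In (NOT y4 OR NOT y8), NOT y8 is now false; NOT y4 must hold, so y4 = False.
In (y1 OR y4), y4 is now false; y1 must hold, so y1 = True.
From (y3 OR NOT y1) and y1 = True: y3 = True.
(y2 OR NOT y3): since y3 = True, the clause reduces to (y2). y2 = True.

True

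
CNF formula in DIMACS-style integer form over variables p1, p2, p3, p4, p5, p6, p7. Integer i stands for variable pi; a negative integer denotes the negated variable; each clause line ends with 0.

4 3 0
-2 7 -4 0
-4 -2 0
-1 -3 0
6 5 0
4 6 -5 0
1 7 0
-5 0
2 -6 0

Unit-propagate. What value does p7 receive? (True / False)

True

Unit clause (!p5) sets p5 = False.
(p5 || p6) with p5 = False leaves only p6, so p6 = True.
(!p6 || p2) with p6 = True leaves only p2, so p2 = True.
(!p2 || !p4): since p2 = True, the clause reduces to (!p4). p4 = False.
(p4 || p3): since p4 = False, the clause reduces to (p3). p3 = True.
(!p1 || !p3) with p3 = True leaves only !p1, so p1 = False.
From (p7 || p1) and p1 = False: p7 = True.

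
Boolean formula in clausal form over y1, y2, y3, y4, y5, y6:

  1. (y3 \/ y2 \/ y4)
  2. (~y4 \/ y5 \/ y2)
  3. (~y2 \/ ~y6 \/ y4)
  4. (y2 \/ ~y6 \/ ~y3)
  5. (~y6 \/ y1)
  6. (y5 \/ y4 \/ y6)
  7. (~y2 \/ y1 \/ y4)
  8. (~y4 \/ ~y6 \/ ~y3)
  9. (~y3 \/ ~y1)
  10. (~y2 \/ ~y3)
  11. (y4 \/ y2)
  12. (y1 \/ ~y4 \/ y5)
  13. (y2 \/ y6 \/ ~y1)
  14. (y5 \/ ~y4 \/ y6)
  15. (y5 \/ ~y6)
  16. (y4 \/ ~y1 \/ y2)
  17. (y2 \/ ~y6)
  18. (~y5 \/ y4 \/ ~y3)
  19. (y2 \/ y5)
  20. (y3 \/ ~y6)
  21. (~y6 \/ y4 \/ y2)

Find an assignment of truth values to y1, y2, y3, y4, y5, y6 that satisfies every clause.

y1=1  y2=1  y3=0  y4=1  y5=1  y6=0

Try y1 = True.
  then y3 is forced to False.
  then y6 is forced to False.
  then y2 is forced to True.
Branch on y4: take y4 = True.
  then y5 is forced to True.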